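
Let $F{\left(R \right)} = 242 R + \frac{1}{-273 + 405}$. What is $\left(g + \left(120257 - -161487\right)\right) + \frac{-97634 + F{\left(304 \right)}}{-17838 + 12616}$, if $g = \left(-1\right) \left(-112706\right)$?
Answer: $\frac{271899139511}{689304} \approx 3.9445 \cdot 10^{5}$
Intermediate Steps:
$F{\left(R \right)} = \frac{1}{132} + 242 R$ ($F{\left(R \right)} = 242 R + \frac{1}{132} = \frac{1}{132} + 242 R$)
$g = 112706$
$\left(g + \left(120257 - -161487\right)\right) + \frac{-97634 + F{\left(304 \right)}}{-17838 + 12616} = \left(112706 + \left(120257 - -161487\right)\right) + \frac{-97634 + \left(\frac{1}{132} + 242 \cdot 304\right)}{-17838 + 12616} = \left(112706 + \left(120257 + 161487\right)\right) + \frac{-97634 + \left(\frac{1}{132} + 73568\right)}{-5222} = \left(112706 + 281744\right) + \left(-97634 + \frac{9710977}{132}\right) \left(- \frac{1}{5222}\right) = 394450 - - \frac{3176711}{689304} = 394450 + \frac{3176711}{689304} = \frac{271899139511}{689304}$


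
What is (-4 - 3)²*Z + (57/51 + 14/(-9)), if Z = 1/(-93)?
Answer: -4576/4743 ≈ -0.96479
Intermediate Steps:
Z = -1/93 ≈ -0.010753
(-4 - 3)²*Z + (57/51 + 14/(-9)) = (-4 - 3)²*(-1/93) + (57/51 + 14/(-9)) = (-7)²*(-1/93) + (57*(1/51) + 14*(-⅑)) = 49*(-1/93) + (19/17 - 14/9) = -49/93 - 67/153 = -4576/4743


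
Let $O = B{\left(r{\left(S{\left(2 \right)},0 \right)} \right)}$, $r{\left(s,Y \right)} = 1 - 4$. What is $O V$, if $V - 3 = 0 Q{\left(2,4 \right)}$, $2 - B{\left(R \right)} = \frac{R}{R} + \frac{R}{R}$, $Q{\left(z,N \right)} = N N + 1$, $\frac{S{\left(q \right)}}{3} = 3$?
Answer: $0$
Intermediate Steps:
$S{\left(q \right)} = 9$ ($S{\left(q \right)} = 3 \cdot 3 = 9$)
$Q{\left(z,N \right)} = 1 + N^{2}$ ($Q{\left(z,N \right)} = N^{2} + 1 = 1 + N^{2}$)
$r{\left(s,Y \right)} = -3$ ($r{\left(s,Y \right)} = 1 - 4 = -3$)
$B{\left(R \right)} = 0$ ($B{\left(R \right)} = 2 - \left(\frac{R}{R} + \frac{R}{R}\right) = 2 - \left(1 + 1\right) = 2 - 2 = 0$)
$O = 0$
$V = 3$ ($V = 3 + 0 \left(1 + 4^{2}\right) = 3 + 0 \left(1 + 16\right) = 3 + 0 \cdot 17 = 3 + 0 = 3$)
$O V = 0 \cdot 3 = 0$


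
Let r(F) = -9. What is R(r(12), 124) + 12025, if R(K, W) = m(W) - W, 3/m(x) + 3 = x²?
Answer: 182954076/15373 ≈ 11901.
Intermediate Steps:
m(x) = 3/(-3 + x²)
R(K, W) = -W + 3/(-3 + W²) (R(K, W) = 3/(-3 + W²) - W = -W + 3/(-3 + W²))
R(r(12), 124) + 12025 = (-1*124 + 3/(-3 + 124²)) + 12025 = (-124 + 3/(-3 + 15376)) + 12025 = (-124 + 3/15373) + 12025 = -1906249/15373 + 12025 = 182954076/15373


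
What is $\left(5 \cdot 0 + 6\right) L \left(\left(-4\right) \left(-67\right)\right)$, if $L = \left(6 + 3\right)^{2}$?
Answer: $130248$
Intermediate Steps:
$L = 81$ ($L = 9^{2} = 81$)
$\left(5 \cdot 0 + 6\right) L \left(\left(-4\right) \left(-67\right)\right) = \left(5 \cdot 0 + 6\right) 81 \left(\left(-4\right) \left(-67\right)\right) = \left(0 + 6\right) 81 \cdot 268 = 6 \cdot 81 \cdot 268 = 486 \cdot 268 = 130248$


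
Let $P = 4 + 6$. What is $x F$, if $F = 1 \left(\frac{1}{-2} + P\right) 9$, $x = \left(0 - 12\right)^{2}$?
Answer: $12312$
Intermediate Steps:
$P = 10$
$x = 144$ ($x = \left(-12\right)^{2} = 144$)
$F = \frac{171}{2}$ ($F = 1 \left(\frac{1}{-2} + 10\right) 9 = 1 \left(- \frac{1}{2} + 10\right) 9 = 1 \cdot \frac{19}{2} \cdot 9 = \frac{19}{2} \cdot 9 = \frac{171}{2} \approx 85.5$)
$x F = 144 \cdot \frac{171}{2} = 12312$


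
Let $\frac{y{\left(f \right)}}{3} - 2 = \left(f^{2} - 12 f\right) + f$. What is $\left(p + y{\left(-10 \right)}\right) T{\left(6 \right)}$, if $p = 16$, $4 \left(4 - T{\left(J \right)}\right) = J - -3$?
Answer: $1141$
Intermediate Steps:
$T{\left(J \right)} = \frac{13}{4} - \frac{J}{4}$ ($T{\left(J \right)} = 4 - \frac{J - -3}{4} = 4 - \frac{J + 3}{4} = 4 - \frac{3 + J}{4} = 4 - \left(\frac{3}{4} + \frac{J}{4}\right) = \frac{13}{4} - \frac{J}{4}$)
$y{\left(f \right)} = 6 - 33 f + 3 f^{2}$ ($y{\left(f \right)} = 6 + 3 \left(\left(f^{2} - 12 f\right) + f\right) = 6 + 3 \left(f^{2} - 11 f\right) = 6 + \left(- 33 f + 3 f^{2}\right) = 6 - 33 f + 3 f^{2}$)
$\left(p + y{\left(-10 \right)}\right) T{\left(6 \right)} = \left(16 + \left(6 - -330 + 3 \left(-10\right)^{2}\right)\right) \left(\frac{13}{4} - \frac{3}{2}\right) = \left(16 + \left(6 + 330 + 3 \cdot 100\right)\right) \left(\frac{13}{4} - \frac{3}{2}\right) = \left(16 + \left(6 + 330 + 300\right)\right) \frac{7}{4} = \left(16 + 636\right) \frac{7}{4} = 652 \cdot \frac{7}{4} = 1141$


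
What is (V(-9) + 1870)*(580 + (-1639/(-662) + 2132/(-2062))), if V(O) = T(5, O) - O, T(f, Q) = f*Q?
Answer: 363908586209/341261 ≈ 1.0664e+6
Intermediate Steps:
T(f, Q) = Q*f
V(O) = 4*O (V(O) = O*5 - O = 5*O - O = 4*O)
(V(-9) + 1870)*(580 + (-1639/(-662) + 2132/(-2062))) = (4*(-9) + 1870)*(580 + (-1639/(-662) + 2132/(-2062))) = (-36 + 1870)*(580 + (-1639*(-1/662) + 2132*(-1/2062))) = 1834*(580 + (1639/662 - 1066/1031)) = 1834*(580 + 984117/682522) = 1834*(396846877/682522) = 363908586209/341261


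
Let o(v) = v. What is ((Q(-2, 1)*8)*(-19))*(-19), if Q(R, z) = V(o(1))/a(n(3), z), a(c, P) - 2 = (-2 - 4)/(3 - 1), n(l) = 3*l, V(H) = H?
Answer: -2888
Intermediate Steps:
a(c, P) = -1 (a(c, P) = 2 + (-2 - 4)/(3 - 1) = 2 - 6/2 = 2 - 6*½ = 2 - 3 = -1)
Q(R, z) = -1 (Q(R, z) = 1/(-1) = 1*(-1) = -1)
((Q(-2, 1)*8)*(-19))*(-19) = (-1*8*(-19))*(-19) = -8*(-19)*(-19) = 152*(-19) = -2888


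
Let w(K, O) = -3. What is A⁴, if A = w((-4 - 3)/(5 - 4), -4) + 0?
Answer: 81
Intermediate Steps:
A = -3 (A = -3 + 0 = -3)
A⁴ = (-3)⁴ = 81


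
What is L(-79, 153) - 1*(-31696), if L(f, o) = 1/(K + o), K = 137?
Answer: 9191841/290 ≈ 31696.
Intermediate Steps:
L(f, o) = 1/(137 + o)
L(-79, 153) - 1*(-31696) = 1/(137 + 153) - 1*(-31696) = 1/290 + 31696 = 9191841/290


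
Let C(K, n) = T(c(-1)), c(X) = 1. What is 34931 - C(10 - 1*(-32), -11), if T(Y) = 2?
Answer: 34929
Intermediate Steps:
C(K, n) = 2
34931 - C(10 - 1*(-32), -11) = 34931 - 1*2 = 34931 - 2 = 34929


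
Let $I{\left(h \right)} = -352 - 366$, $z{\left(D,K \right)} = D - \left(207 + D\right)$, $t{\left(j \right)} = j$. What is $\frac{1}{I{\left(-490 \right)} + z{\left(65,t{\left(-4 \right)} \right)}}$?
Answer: $- \frac{1}{925} \approx -0.0010811$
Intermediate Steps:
$z{\left(D,K \right)} = -207$
$I{\left(h \right)} = -718$ ($I{\left(h \right)} = -352 - 366 = -718$)
$\frac{1}{I{\left(-490 \right)} + z{\left(65,t{\left(-4 \right)} \right)}} = \frac{1}{-718 - 207} = \frac{1}{-925} = - \frac{1}{925}$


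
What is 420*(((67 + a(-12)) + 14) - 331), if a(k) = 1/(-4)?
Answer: -105105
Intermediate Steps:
a(k) = -1/4
420*(((67 + a(-12)) + 14) - 331) = 420*(((67 - 1/4) + 14) - 331) = 420*((267/4 + 14) - 331) = 420*(323/4 - 331) = 420*(-1001/4) = -105105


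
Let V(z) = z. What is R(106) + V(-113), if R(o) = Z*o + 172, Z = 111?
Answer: 11825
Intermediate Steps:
R(o) = 172 + 111*o (R(o) = 111*o + 172 = 172 + 111*o)
R(106) + V(-113) = (172 + 111*106) - 113 = (172 + 11766) - 113 = 11938 - 113 = 11825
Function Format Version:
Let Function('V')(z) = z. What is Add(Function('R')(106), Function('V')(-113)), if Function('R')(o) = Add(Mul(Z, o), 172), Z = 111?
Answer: 11825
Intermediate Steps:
Function('R')(o) = Add(172, Mul(111, o)) (Function('R')(o) = Add(Mul(111, o), 172) = Add(172, Mul(111, o)))
Add(Function('R')(106), Function('V')(-113)) = Add(Add(172, Mul(111, 106)), -113) = Add(Add(172, 11766), -113) = Add(11938, -113) = 11825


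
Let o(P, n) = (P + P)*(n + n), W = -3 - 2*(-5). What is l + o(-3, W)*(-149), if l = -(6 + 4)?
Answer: 12506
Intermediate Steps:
l = -10 (l = -1*10 = -10)
W = 7 (W = -3 + 10 = 7)
o(P, n) = 4*P*n (o(P, n) = (2*P)*(2*n) = 4*P*n)
l + o(-3, W)*(-149) = -10 + (4*(-3)*7)*(-149) = -10 - 84*(-149) = -10 + 12516 = 12506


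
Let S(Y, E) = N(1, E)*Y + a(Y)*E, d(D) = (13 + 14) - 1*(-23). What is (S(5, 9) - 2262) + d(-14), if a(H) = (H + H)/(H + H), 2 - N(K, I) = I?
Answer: -2238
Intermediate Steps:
N(K, I) = 2 - I
a(H) = 1 (a(H) = (2*H)/((2*H)) = (2*H)*(1/(2*H)) = 1)
d(D) = 50 (d(D) = 27 + 23 = 50)
S(Y, E) = E + Y*(2 - E) (S(Y, E) = (2 - E)*Y + 1*E = Y*(2 - E) + E = E + Y*(2 - E))
(S(5, 9) - 2262) + d(-14) = ((9 - 1*5*(-2 + 9)) - 2262) + 50 = ((9 - 1*5*7) - 2262) + 50 = ((9 - 35) - 2262) + 50 = (-26 - 2262) + 50 = -2288 + 50 = -2238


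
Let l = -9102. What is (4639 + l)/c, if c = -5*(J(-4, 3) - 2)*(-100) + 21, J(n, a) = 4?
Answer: -4463/1021 ≈ -4.3712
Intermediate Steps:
c = 1021 (c = -5*(4 - 2)*(-100) + 21 = -5*2*(-100) + 21 = -10*(-100) + 21 = 1000 + 21 = 1021)
(4639 + l)/c = (4639 - 9102)/1021 = -4463*1/1021 = -4463/1021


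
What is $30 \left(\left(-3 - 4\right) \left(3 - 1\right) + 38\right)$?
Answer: $720$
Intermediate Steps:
$30 \left(\left(-3 - 4\right) \left(3 - 1\right) + 38\right) = 30 \left(\left(-7\right) 2 + 38\right) = 30 \left(-14 + 38\right) = 30 \cdot 24 = 720$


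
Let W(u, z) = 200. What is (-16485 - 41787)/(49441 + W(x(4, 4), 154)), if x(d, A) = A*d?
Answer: -19424/16547 ≈ -1.1739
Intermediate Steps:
(-16485 - 41787)/(49441 + W(x(4, 4), 154)) = (-16485 - 41787)/(49441 + 200) = -58272/49641 = -58272*1/49641 = -19424/16547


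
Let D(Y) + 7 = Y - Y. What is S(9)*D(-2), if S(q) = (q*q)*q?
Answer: -5103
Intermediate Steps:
S(q) = q³ (S(q) = q²*q = q³)
D(Y) = -7 (D(Y) = -7 + (Y - Y) = -7 + 0 = -7)
S(9)*D(-2) = 9³*(-7) = 729*(-7) = -5103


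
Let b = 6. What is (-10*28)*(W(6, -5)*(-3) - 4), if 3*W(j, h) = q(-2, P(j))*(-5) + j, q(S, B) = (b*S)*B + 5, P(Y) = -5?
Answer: -88200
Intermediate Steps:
q(S, B) = 5 + 6*B*S (q(S, B) = (6*S)*B + 5 = 6*B*S + 5 = 5 + 6*B*S)
W(j, h) = -325/3 + j/3 (W(j, h) = ((5 + 6*(-5)*(-2))*(-5) + j)/3 = ((5 + 60)*(-5) + j)/3 = (65*(-5) + j)/3 = (-325 + j)/3 = -325/3 + j/3)
(-10*28)*(W(6, -5)*(-3) - 4) = (-10*28)*((-325/3 + (⅓)*6)*(-3) - 4) = -280*((-325/3 + 2)*(-3) - 4) = -280*(-319/3*(-3) - 4) = -280*(319 - 4) = -280*315 = -88200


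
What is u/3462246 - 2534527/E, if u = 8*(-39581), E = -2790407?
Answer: 3945789585953/4830537737061 ≈ 0.81684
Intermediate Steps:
u = -316648
u/3462246 - 2534527/E = -316648/3462246 - 2534527/(-2790407) = -316648*1/3462246 - 2534527*(-1/2790407) = -158324/1731123 + 2534527/2790407 = 3945789585953/4830537737061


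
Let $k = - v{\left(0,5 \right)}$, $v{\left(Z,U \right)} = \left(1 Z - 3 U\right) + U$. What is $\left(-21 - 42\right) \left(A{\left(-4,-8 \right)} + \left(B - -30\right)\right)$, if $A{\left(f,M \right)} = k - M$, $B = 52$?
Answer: $-6300$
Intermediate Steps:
$v{\left(Z,U \right)} = Z - 2 U$ ($v{\left(Z,U \right)} = \left(Z - 3 U\right) + U = Z - 2 U$)
$k = 10$ ($k = - (0 - 10) = \left(-1\right) \left(-10\right) = 10$)
$A{\left(f,M \right)} = 10 - M$
$\left(-21 - 42\right) \left(A{\left(-4,-8 \right)} + \left(B - -30\right)\right) = \left(-21 - 42\right) \left(\left(10 - -8\right) + \left(52 - -30\right)\right) = - 63 \left(\left(10 + 8\right) + \left(52 + 30\right)\right) = - 63 \left(18 + 82\right) = \left(-63\right) 100 = -6300$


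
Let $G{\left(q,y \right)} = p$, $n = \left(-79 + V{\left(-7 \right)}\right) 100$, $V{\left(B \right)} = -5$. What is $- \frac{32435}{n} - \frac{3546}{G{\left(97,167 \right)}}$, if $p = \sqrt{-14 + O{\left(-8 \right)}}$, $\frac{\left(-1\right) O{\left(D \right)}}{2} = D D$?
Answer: $\frac{6487}{1680} + \frac{1773 i \sqrt{142}}{71} \approx 3.8613 + 297.57 i$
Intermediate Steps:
$O{\left(D \right)} = - 2 D^{2}$ ($O{\left(D \right)} = - 2 D D = - 2 D^{2}$)
$p = i \sqrt{142}$ ($p = \sqrt{-14 - 2 \left(-8\right)^{2}} = \sqrt{-14 - 128} = \sqrt{-142} = i \sqrt{142} \approx 11.916 i$)
$n = -8400$ ($n = \left(-79 - 5\right) 100 = \left(-84\right) 100 = -8400$)
$G{\left(q,y \right)} = i \sqrt{142}$
$- \frac{32435}{n} - \frac{3546}{G{\left(97,167 \right)}} = - \frac{32435}{-8400} - \frac{3546}{i \sqrt{142}} = \left(-32435\right) \left(- \frac{1}{8400}\right) - 3546 \left(- \frac{i \sqrt{142}}{142}\right) = \frac{6487}{1680} + \frac{1773 i \sqrt{142}}{71}$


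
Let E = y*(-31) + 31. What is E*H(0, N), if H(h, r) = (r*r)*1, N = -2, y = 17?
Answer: -1984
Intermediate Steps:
H(h, r) = r² (H(h, r) = r²*1 = r²)
E = -496 (E = 17*(-31) + 31 = -527 + 31 = -496)
E*H(0, N) = -496*(-2)² = -496*4 = -1984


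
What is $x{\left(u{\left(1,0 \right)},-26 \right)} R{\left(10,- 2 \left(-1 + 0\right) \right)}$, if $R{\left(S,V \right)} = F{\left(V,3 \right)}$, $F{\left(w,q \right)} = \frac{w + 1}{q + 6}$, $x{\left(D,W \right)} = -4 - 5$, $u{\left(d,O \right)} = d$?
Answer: $-3$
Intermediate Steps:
$x{\left(D,W \right)} = -9$ ($x{\left(D,W \right)} = -4 - 5 = -9$)
$F{\left(w,q \right)} = \frac{1 + w}{6 + q}$
$R{\left(S,V \right)} = \frac{1}{9} + \frac{V}{9}$ ($R{\left(S,V \right)} = \frac{1 + V}{6 + 3} = \frac{1 + V}{9} = \frac{1}{9} + \frac{V}{9}$)
$x{\left(u{\left(1,0 \right)},-26 \right)} R{\left(10,- 2 \left(-1 + 0\right) \right)} = - 9 \left(\frac{1}{9} + \frac{\left(-2\right) \left(-1 + 0\right)}{9}\right) = - 9 \left(\frac{1}{9} + \frac{\left(-2\right) \left(-1\right)}{9}\right) = - 9 \left(\frac{1}{9} + \frac{1}{9} \cdot 2\right) = - 9 \left(\frac{1}{9} + \frac{2}{9}\right) = \left(-9\right) \frac{1}{3} = -3$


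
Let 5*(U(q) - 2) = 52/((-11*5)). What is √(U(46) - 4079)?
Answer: 41*I*√7337/55 ≈ 63.853*I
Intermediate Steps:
U(q) = 498/275 (U(q) = 2 + (52/((-11*5)))/5 = 2 + (52/(-55))/5 = 2 + (52*(-1/55))/5 = 2 + (⅕)*(-52/55) = 2 - 52/275 = 498/275)
√(U(46) - 4079) = √(498/275 - 4079) = √(-1121227/275) = 41*I*√7337/55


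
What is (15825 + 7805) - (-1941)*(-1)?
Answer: 21689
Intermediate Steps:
(15825 + 7805) - (-1941)*(-1) = 23630 - 1*1941 = 23630 - 1941 = 21689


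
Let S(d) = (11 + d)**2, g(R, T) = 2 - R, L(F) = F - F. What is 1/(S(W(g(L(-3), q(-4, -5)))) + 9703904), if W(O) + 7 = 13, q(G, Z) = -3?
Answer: 1/9704193 ≈ 1.0305e-7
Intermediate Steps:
L(F) = 0
W(O) = 6 (W(O) = -7 + 13 = 6)
1/(S(W(g(L(-3), q(-4, -5)))) + 9703904) = 1/((11 + 6)**2 + 9703904) = 1/(17**2 + 9703904) = 1/(289 + 9703904) = 1/9704193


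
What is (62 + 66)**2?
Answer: 16384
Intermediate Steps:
(62 + 66)**2 = 128**2 = 16384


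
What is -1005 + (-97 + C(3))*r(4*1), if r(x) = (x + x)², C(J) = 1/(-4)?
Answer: -7229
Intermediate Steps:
C(J) = -¼
r(x) = 4*x² (r(x) = (2*x)² = 4*x²)
-1005 + (-97 + C(3))*r(4*1) = -1005 + (-97 - ¼)*(4*(4*1)²) = -1005 - 389*4² = -1005 - 389*16 = -1005 - 389/4*64 = -1005 - 6224 = -7229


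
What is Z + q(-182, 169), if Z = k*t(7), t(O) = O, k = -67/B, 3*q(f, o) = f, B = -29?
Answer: -3871/87 ≈ -44.494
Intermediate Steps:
q(f, o) = f/3
k = 67/29 (k = -67/(-29) = -67*(-1/29) = 67/29 ≈ 2.3103)
Z = 469/29 (Z = (67/29)*7 = 469/29 ≈ 16.172)
Z + q(-182, 169) = 469/29 + (1/3)*(-182) = 469/29 - 182/3 = -3871/87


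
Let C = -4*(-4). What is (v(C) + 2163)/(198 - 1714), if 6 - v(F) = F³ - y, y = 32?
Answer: 5/4 ≈ 1.2500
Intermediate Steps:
C = 16
v(F) = 38 - F³ (v(F) = 6 - (F³ - 1*32) = 6 - (F³ - 32) = 6 - (-32 + F³) = 6 + (32 - F³) = 38 - F³)
(v(C) + 2163)/(198 - 1714) = ((38 - 1*16³) + 2163)/(198 - 1714) = ((38 - 1*4096) + 2163)/(-1516) = ((38 - 4096) + 2163)*(-1/1516) = (-4058 + 2163)*(-1/1516) = -1895*(-1/1516) = 5/4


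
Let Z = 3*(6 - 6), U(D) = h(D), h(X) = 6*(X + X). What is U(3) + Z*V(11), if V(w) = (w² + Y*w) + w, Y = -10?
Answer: 36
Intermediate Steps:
h(X) = 12*X (h(X) = 6*(2*X) = 12*X)
U(D) = 12*D
Z = 0 (Z = 3*0 = 0)
V(w) = w² - 9*w (V(w) = (w² - 10*w) + w = w² - 9*w)
U(3) + Z*V(11) = 12*3 + 0*(11*(-9 + 11)) = 36 + 0*(11*2) = 36 + 0*22 = 36 + 0 = 36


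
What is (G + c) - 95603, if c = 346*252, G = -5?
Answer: -8416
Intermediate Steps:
c = 87192
(G + c) - 95603 = (-5 + 87192) - 95603 = 87187 - 95603 = -8416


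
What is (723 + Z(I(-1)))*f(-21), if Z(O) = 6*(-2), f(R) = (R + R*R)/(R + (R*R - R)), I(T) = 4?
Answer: 4740/7 ≈ 677.14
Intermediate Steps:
f(R) = (R + R²)/R² (f(R) = (R + R²)/(R + (R² - R)) = (R + R²)/(R²) = (R + R²)/R²)
Z(O) = -12
(723 + Z(I(-1)))*f(-21) = (723 - 12)*((1 - 21)/(-21)) = 711*(-1/21*(-20)) = 711*(20/21) = 4740/7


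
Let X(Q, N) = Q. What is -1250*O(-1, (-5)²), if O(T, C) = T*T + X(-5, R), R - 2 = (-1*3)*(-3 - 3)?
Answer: 5000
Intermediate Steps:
R = 20 (R = 2 + (-1*3)*(-3 - 3) = 2 - 3*(-6) = 2 + 18 = 20)
O(T, C) = -5 + T² (O(T, C) = T*T - 5 = T² - 5 = -5 + T²)
-1250*O(-1, (-5)²) = -1250*(-5 + (-1)²) = -1250*(-5 + 1) = -1250*(-4) = 5000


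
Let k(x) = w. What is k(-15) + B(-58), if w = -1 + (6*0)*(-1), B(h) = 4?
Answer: 3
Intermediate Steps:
w = -1 (w = -1 + 0*(-1) = -1 + 0 = -1)
k(x) = -1
k(-15) + B(-58) = -1 + 4 = 3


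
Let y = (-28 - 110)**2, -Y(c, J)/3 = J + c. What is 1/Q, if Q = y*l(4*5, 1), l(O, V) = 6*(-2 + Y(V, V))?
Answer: -1/914112 ≈ -1.0940e-6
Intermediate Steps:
Y(c, J) = -3*J - 3*c (Y(c, J) = -3*(J + c) = -3*J - 3*c)
l(O, V) = -12 - 36*V (l(O, V) = 6*(-2 + (-3*V - 3*V)) = 6*(-2 - 6*V) = -12 - 36*V)
y = 19044 (y = (-138)**2 = 19044)
Q = -914112 (Q = 19044*(-12 - 36*1) = 19044*(-12 - 36) = 19044*(-48) = -914112)
1/Q = 1/(-914112) = -1/914112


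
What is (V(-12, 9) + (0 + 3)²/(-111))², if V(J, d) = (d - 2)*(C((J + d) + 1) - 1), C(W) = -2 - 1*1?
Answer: 1079521/1369 ≈ 788.55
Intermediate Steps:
C(W) = -3 (C(W) = -2 - 1 = -3)
V(J, d) = 8 - 4*d (V(J, d) = (d - 2)*(-3 - 1) = (-2 + d)*(-4) = 8 - 4*d)
(V(-12, 9) + (0 + 3)²/(-111))² = ((8 - 4*9) + (0 + 3)²/(-111))² = ((8 - 36) + 3²*(-1/111))² = (-28 + 9*(-1/111))² = (-28 - 3/37)² = (-1039/37)² = 1079521/1369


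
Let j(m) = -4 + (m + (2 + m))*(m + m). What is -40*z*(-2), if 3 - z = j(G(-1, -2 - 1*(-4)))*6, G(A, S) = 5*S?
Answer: -209040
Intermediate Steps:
j(m) = -4 + 2*m*(2 + 2*m) (j(m) = -4 + (2 + 2*m)*(2*m) = -4 + 2*m*(2 + 2*m))
z = -2613 (z = 3 - (-4 + 4*(5*(-2 - 1*(-4))) + 4*(5*(-2 - 1*(-4)))**2)*6 = 3 - (-4 + 4*(5*(-2 + 4)) + 4*(5*(-2 + 4))**2)*6 = 3 - (-4 + 4*(5*2) + 4*(5*2)**2)*6 = 3 - (-4 + 4*10 + 4*10**2)*6 = 3 - (-4 + 40 + 4*100)*6 = 3 - (-4 + 40 + 400)*6 = 3 - 436*6 = 3 - 1*2616 = 3 - 2616 = -2613)
-40*z*(-2) = -40*(-2613)*(-2) = 104520*(-2) = -209040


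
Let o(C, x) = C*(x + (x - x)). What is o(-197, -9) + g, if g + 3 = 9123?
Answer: 10893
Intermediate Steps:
g = 9120 (g = -3 + 9123 = 9120)
o(C, x) = C*x (o(C, x) = C*(x + 0) = C*x)
o(-197, -9) + g = -197*(-9) + 9120 = 1773 + 9120 = 10893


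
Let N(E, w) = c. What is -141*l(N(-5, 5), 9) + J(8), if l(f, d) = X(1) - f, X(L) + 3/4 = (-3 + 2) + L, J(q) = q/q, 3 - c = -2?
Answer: 3247/4 ≈ 811.75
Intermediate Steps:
c = 5 (c = 3 - 1*(-2) = 3 + 2 = 5)
N(E, w) = 5
J(q) = 1
X(L) = -7/4 + L (X(L) = -¾ + ((-3 + 2) + L) = -¾ + (-1 + L) = -7/4 + L)
l(f, d) = -¾ - f (l(f, d) = (-7/4 + 1) - f = -¾ - f)
-141*l(N(-5, 5), 9) + J(8) = -141*(-¾ - 1*5) + 1 = -141*(-¾ - 5) + 1 = -141*(-23/4) + 1 = 3243/4 + 1 = 3247/4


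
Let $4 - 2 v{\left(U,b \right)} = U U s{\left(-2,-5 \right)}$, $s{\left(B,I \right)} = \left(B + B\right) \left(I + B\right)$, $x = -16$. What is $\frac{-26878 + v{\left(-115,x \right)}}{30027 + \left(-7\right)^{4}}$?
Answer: $- \frac{106013}{16214} \approx -6.5384$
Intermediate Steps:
$s{\left(B,I \right)} = 2 B \left(B + I\right)$
$v{\left(U,b \right)} = 2 - 14 U^{2}$ ($v{\left(U,b \right)} = 2 - \frac{U U 2 \left(-2\right) \left(-2 - 5\right)}{2} = 2 - \frac{U^{2} \cdot 2 \left(-2\right) \left(-7\right)}{2} = 2 - \frac{U^{2} \cdot 28}{2} = 2 - \frac{28 U^{2}}{2} = 2 - 14 U^{2}$)
$\frac{-26878 + v{\left(-115,x \right)}}{30027 + \left(-7\right)^{4}} = \frac{-26878 + \left(2 - 14 \left(-115\right)^{2}\right)}{30027 + \left(-7\right)^{4}} = \frac{-26878 + \left(2 - 185150\right)}{30027 + 2401} = \frac{-26878 + \left(2 - 185150\right)}{32428} = \left(-26878 - 185148\right) \frac{1}{32428} = \left(-212026\right) \frac{1}{32428} = - \frac{106013}{16214}$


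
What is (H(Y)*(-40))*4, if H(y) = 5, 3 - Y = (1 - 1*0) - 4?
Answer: -800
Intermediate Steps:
Y = 6 (Y = 3 - ((1 - 1*0) - 4) = 3 - ((1 + 0) - 4) = 3 - (1 - 4) = 3 - 1*(-3) = 3 + 3 = 6)
(H(Y)*(-40))*4 = (5*(-40))*4 = -200*4 = -800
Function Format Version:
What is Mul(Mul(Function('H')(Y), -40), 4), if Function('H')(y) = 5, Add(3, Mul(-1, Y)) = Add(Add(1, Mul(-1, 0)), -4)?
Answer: -800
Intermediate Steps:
Y = 6 (Y = Add(3, Mul(-1, Add(Add(1, Mul(-1, 0)), -4))) = Add(3, Mul(-1, Add(Add(1, 0), -4))) = Add(3, Mul(-1, Add(1, -4))) = Add(3, Mul(-1, -3)) = Add(3, 3) = 6)
Mul(Mul(Function('H')(Y), -40), 4) = Mul(Mul(5, -40), 4) = Mul(-200, 4) = -800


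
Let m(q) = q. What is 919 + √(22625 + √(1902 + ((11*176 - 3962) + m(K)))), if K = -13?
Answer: 919 + √(22625 + I*√137) ≈ 1069.4 + 0.038908*I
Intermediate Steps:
919 + √(22625 + √(1902 + ((11*176 - 3962) + m(K)))) = 919 + √(22625 + √(1902 + ((11*176 - 3962) - 13))) = 919 + √(22625 + √(1902 + ((1936 - 3962) - 13))) = 919 + √(22625 + √(1902 + (-2026 - 13))) = 919 + √(22625 + √(1902 - 2039)) = 919 + √(22625 + √(-137)) = 919 + √(22625 + I*√137)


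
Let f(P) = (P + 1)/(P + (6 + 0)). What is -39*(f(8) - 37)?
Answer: 19851/14 ≈ 1417.9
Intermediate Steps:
f(P) = (1 + P)/(6 + P) (f(P) = (1 + P)/(P + 6) = (1 + P)/(6 + P))
-39*(f(8) - 37) = -39*((1 + 8)/(6 + 8) - 37) = -39*(9/14 - 37) = -39*(-509/14) = 19851/14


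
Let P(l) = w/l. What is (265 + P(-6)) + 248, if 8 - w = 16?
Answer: 1543/3 ≈ 514.33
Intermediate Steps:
w = -8 (w = 8 - 1*16 = 8 - 16 = -8)
P(l) = -8/l
(265 + P(-6)) + 248 = (265 - 8/(-6)) + 248 = (265 - 8*(-⅙)) + 248 = (265 + 4/3) + 248 = 799/3 + 248 = 1543/3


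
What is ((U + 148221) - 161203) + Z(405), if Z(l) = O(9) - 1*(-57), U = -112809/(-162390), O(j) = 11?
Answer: -698997217/54130 ≈ -12913.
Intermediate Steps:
U = 37603/54130 (U = -112809*(-1/162390) = 37603/54130 ≈ 0.69468)
Z(l) = 68 (Z(l) = 11 - 1*(-57) = 11 + 57 = 68)
((U + 148221) - 161203) + Z(405) = ((37603/54130 + 148221) - 161203) + 68 = (8023240333/54130 - 161203) + 68 = -702678057/54130 + 68 = -698997217/54130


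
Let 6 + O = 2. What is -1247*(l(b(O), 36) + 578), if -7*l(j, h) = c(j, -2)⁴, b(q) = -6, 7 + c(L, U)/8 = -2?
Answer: 33506653070/7 ≈ 4.7867e+9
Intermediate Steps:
O = -4 (O = -6 + 2 = -4)
c(L, U) = -72 (c(L, U) = -56 + 8*(-2) = -56 - 16 = -72)
l(j, h) = -26873856/7 (l(j, h) = -⅐*(-72)⁴ = -⅐*26873856 = -26873856/7)
-1247*(l(b(O), 36) + 578) = -1247*(-26873856/7 + 578) = -1247*(-26869810/7) = 33506653070/7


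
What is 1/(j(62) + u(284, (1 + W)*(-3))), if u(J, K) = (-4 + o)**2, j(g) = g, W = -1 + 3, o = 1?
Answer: 1/71 ≈ 0.014085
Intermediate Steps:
W = 2
u(J, K) = 9 (u(J, K) = (-4 + 1)**2 = (-3)**2 = 9)
1/(j(62) + u(284, (1 + W)*(-3))) = 1/(62 + 9) = 1/71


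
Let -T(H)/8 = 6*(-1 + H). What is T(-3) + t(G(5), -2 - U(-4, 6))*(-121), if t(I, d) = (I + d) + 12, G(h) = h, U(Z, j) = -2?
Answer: -1865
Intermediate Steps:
T(H) = 48 - 48*H (T(H) = -48*(-1 + H) = -8*(-6 + 6*H) = 48 - 48*H)
t(I, d) = 12 + I + d
T(-3) + t(G(5), -2 - U(-4, 6))*(-121) = (48 - 48*(-3)) + (12 + 5 + (-2 - 1*(-2)))*(-121) = (48 + 144) + (12 + 5 + (-2 + 2))*(-121) = 192 + (12 + 5 + 0)*(-121) = 192 + 17*(-121) = 192 - 2057 = -1865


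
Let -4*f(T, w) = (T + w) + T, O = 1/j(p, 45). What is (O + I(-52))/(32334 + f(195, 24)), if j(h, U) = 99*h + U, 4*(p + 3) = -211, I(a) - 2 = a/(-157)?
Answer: 16027348/221605895169 ≈ 7.2324e-5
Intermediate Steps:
I(a) = 2 - a/157 (I(a) = 2 + a/(-157) = 2 + a*(-1/157) = 2 - a/157)
p = -223/4 (p = -3 + (¼)*(-211) = -3 - 211/4 = -223/4 ≈ -55.750)
j(h, U) = U + 99*h
O = -4/21897 (O = 1/(45 + 99*(-223/4)) = 1/(45 - 22077/4) = 1/(-21897/4) = -4/21897 ≈ -0.00018267)
f(T, w) = -T/2 - w/4 (f(T, w) = -((T + w) + T)/4 = -(w + 2*T)/4 = -T/2 - w/4)
(O + I(-52))/(32334 + f(195, 24)) = (-4/21897 + (2 - 1/157*(-52)))/(32334 + (-½*195 - ¼*24)) = (-4/21897 + (2 + 52/157))/(32334 + (-195/2 - 6)) = (-4/21897 + 366/157)/(32334 - 207/2) = 8013674/(3437829*(64461/2)) = (8013674/3437829)*(2/64461) = 16027348/221605895169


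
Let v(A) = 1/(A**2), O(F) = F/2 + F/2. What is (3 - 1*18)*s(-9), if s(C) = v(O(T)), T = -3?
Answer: -5/3 ≈ -1.6667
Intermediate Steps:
O(F) = F (O(F) = F*(1/2) + F*(1/2) = F/2 + F/2 = F)
v(A) = A**(-2)
s(C) = 1/9 (s(C) = (-3)**(-2) = 1/9)
(3 - 1*18)*s(-9) = (3 - 1*18)*(1/9) = (3 - 18)*(1/9) = -15*1/9 = -5/3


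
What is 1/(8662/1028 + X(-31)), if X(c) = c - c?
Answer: 514/4331 ≈ 0.11868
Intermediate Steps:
X(c) = 0
1/(8662/1028 + X(-31)) = 1/(8662/1028 + 0) = 1/(8662*(1/1028) + 0) = 1/(4331/514 + 0) = 1/(4331/514) = 514/4331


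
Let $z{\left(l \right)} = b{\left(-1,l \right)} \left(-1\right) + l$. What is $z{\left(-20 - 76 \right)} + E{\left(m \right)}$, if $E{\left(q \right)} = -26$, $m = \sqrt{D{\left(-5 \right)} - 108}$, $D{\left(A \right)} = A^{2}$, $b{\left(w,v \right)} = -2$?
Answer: $-120$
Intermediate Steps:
$z{\left(l \right)} = 2 + l$ ($z{\left(l \right)} = \left(-2\right) \left(-1\right) + l = 2 + l$)
$m = i \sqrt{83}$ ($m = \sqrt{\left(-5\right)^{2} - 108} = \sqrt{25 - 108} = \sqrt{-83} = i \sqrt{83} \approx 9.1104 i$)
$z{\left(-20 - 76 \right)} + E{\left(m \right)} = \left(2 - 96\right) - 26 = -94 - 26 = -120$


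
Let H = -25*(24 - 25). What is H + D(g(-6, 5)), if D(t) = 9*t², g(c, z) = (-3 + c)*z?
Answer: 18250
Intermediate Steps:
g(c, z) = z*(-3 + c)
H = 25 (H = -25*(-1) = 25)
H + D(g(-6, 5)) = 25 + 9*(5*(-3 - 6))² = 25 + 9*(5*(-9))² = 25 + 9*(-45)² = 25 + 9*2025 = 25 + 18225 = 18250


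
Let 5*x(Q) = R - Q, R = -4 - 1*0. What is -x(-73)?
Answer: -69/5 ≈ -13.800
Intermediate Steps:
R = -4 (R = -4 + 0 = -4)
x(Q) = -4/5 - Q/5 (x(Q) = (-4 - Q)/5 = -4/5 - Q/5)
-x(-73) = -(-4/5 - 1/5*(-73)) = -(-4/5 + 73/5) = -1*69/5 = -69/5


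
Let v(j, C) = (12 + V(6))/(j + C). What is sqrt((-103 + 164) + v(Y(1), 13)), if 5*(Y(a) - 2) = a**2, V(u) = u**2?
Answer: sqrt(23161)/19 ≈ 8.0099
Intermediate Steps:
Y(a) = 2 + a**2/5
v(j, C) = 48/(C + j) (v(j, C) = (12 + 6**2)/(j + C) = (12 + 36)/(C + j) = 48/(C + j))
sqrt((-103 + 164) + v(Y(1), 13)) = sqrt((-103 + 164) + 48/(13 + (2 + (1/5)*1**2))) = sqrt(61 + 48/(13 + (2 + (1/5)*1))) = sqrt(61 + 48/(13 + (2 + 1/5))) = sqrt(61 + 48/(13 + 11/5)) = sqrt(61 + 48/(76/5)) = sqrt(61 + 48*(5/76)) = sqrt(61 + 60/19) = sqrt(1219/19) = sqrt(23161)/19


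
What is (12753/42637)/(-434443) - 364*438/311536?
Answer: -369152262867765/721336147369922 ≈ -0.51176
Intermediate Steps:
(12753/42637)/(-434443) - 364*438/311536 = (12753*(1/42637))*(-1/434443) - 159432*1/311536 = (12753/42637)*(-1/434443) - 19929/38942 = -12753/18523346191 - 19929/38942 = -369152262867765/721336147369922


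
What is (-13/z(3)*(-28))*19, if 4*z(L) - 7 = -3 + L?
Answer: 3952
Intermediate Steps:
z(L) = 1 + L/4 (z(L) = 7/4 + (-3 + L)/4 = 7/4 + (-3/4 + L/4) = 1 + L/4)
(-13/z(3)*(-28))*19 = (-13/(1 + (1/4)*3)*(-28))*19 = (-13/(1 + 3/4)*(-28))*19 = (-13/7/4*(-28))*19 = (-13*4/7*(-28))*19 = -52/7*(-28)*19 = 208*19 = 3952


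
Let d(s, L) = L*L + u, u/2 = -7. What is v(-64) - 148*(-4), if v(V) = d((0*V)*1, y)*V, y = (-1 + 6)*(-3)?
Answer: -12912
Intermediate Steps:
u = -14 (u = 2*(-7) = -14)
y = -15 (y = 5*(-3) = -15)
d(s, L) = -14 + L² (d(s, L) = L*L - 14 = L² - 14 = -14 + L²)
v(V) = 211*V (v(V) = (-14 + (-15)²)*V = (-14 + 225)*V = 211*V)
v(-64) - 148*(-4) = 211*(-64) - 148*(-4) = -13504 + 592 = -12912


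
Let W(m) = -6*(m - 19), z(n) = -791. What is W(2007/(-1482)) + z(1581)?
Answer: -165212/247 ≈ -668.87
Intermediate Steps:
W(m) = 114 - 6*m (W(m) = -6*(-19 + m) = 114 - 6*m)
W(2007/(-1482)) + z(1581) = (114 - 12042/(-1482)) - 791 = (114 - 12042*(-1)/1482) - 791 = (114 - 6*(-669/494)) - 791 = (114 + 2007/247) - 791 = 30165/247 - 791 = -165212/247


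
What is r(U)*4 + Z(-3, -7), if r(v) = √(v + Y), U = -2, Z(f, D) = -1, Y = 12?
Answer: -1 + 4*√10 ≈ 11.649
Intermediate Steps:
r(v) = √(12 + v) (r(v) = √(v + 12) = √(12 + v))
r(U)*4 + Z(-3, -7) = √(12 - 2)*4 - 1 = √10*4 - 1 = 4*√10 - 1 = -1 + 4*√10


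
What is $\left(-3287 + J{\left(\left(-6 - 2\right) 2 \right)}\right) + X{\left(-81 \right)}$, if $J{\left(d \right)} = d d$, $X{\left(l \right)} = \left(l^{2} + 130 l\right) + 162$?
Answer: $-6838$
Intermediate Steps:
$X{\left(l \right)} = 162 + l^{2} + 130 l$
$J{\left(d \right)} = d^{2}$
$\left(-3287 + J{\left(\left(-6 - 2\right) 2 \right)}\right) + X{\left(-81 \right)} = \left(-3287 + \left(\left(-6 - 2\right) 2\right)^{2}\right) + \left(162 + \left(-81\right)^{2} + 130 \left(-81\right)\right) = \left(-3287 + \left(\left(-8\right) 2\right)^{2}\right) + \left(162 + 6561 - 10530\right) = \left(-3287 + \left(-16\right)^{2}\right) - 3807 = \left(-3287 + 256\right) - 3807 = -3031 - 3807 = -6838$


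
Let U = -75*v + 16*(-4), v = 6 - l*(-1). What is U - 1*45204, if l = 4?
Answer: -46018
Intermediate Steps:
v = 10 (v = 6 - 1*4*(-1) = 6 - 4*(-1) = 6 + 4 = 10)
U = -814 (U = -75*10 + 16*(-4) = -750 - 64 = -814)
U - 1*45204 = -814 - 1*45204 = -814 - 45204 = -46018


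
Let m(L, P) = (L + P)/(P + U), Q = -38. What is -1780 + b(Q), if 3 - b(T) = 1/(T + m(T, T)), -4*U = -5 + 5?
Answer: -63971/36 ≈ -1777.0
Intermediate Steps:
U = 0 (U = -(-5 + 5)/4 = -1/4*0 = 0)
m(L, P) = (L + P)/P (m(L, P) = (L + P)/(P + 0) = (L + P)/P)
b(T) = 3 - 1/(2 + T) (b(T) = 3 - 1/(T + (T + T)/T) = 3 - 1/(T + (2*T)/T) = 3 - 1/(T + 2) = 3 - 1/(2 + T))
-1780 + b(Q) = -1780 + (5 + 3*(-38))/(2 - 38) = -1780 + (5 - 114)/(-36) = -1780 - 1/36*(-109) = -1780 + 109/36 = -63971/36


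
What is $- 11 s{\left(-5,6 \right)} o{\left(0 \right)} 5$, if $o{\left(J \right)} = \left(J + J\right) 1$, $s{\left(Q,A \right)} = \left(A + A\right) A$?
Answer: $0$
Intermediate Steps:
$s{\left(Q,A \right)} = 2 A^{2}$ ($s{\left(Q,A \right)} = 2 A A = 2 A^{2}$)
$o{\left(J \right)} = 2 J$ ($o{\left(J \right)} = 2 J 1 = 2 J$)
$- 11 s{\left(-5,6 \right)} o{\left(0 \right)} 5 = - 11 \cdot 2 \cdot 6^{2} \cdot 2 \cdot 0 \cdot 5 = - 11 \cdot 2 \cdot 36 \cdot 0 \cdot 5 = \left(-11\right) 72 \cdot 0 \cdot 5 = \left(-792\right) 0 \cdot 5 = 0 \cdot 5 = 0$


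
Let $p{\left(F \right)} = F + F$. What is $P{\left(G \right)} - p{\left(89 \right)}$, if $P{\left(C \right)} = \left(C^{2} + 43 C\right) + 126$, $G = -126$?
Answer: $10406$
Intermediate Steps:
$P{\left(C \right)} = 126 + C^{2} + 43 C$
$p{\left(F \right)} = 2 F$
$P{\left(G \right)} - p{\left(89 \right)} = \left(126 + \left(-126\right)^{2} + 43 \left(-126\right)\right) - 2 \cdot 89 = \left(126 + 15876 - 5418\right) - 178 = 10584 - 178 = 10406$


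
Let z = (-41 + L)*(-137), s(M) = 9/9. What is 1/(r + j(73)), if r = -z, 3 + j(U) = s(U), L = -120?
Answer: -1/22059 ≈ -4.5333e-5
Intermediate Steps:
s(M) = 1 (s(M) = 9*(⅑) = 1)
z = 22057 (z = (-41 - 120)*(-137) = -161*(-137) = 22057)
j(U) = -2 (j(U) = -3 + 1 = -2)
r = -22057 (r = -1*22057 = -22057)
1/(r + j(73)) = 1/(-22057 - 2) = 1/(-22059) = -1/22059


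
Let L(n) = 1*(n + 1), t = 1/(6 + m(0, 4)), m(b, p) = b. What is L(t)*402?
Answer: 469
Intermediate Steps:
t = ⅙ (t = 1/(6 + 0) = 1/6 = ⅙ ≈ 0.16667)
L(n) = 1 + n (L(n) = 1*(1 + n) = 1 + n)
L(t)*402 = (1 + ⅙)*402 = (7/6)*402 = 469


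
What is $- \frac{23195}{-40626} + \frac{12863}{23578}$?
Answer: $\frac{267365987}{239469957} \approx 1.1165$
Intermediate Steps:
$- \frac{23195}{-40626} + \frac{12863}{23578} = \left(-23195\right) \left(- \frac{1}{40626}\right) + 12863 \cdot \frac{1}{23578} = \frac{23195}{40626} + \frac{12863}{23578} = \frac{267365987}{239469957}$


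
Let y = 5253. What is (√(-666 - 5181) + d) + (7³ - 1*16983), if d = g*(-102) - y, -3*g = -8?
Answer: -22165 + I*√5847 ≈ -22165.0 + 76.466*I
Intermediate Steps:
g = 8/3 (g = -⅓*(-8) = 8/3 ≈ 2.6667)
d = -5525 (d = (8/3)*(-102) - 1*5253 = -272 - 5253 = -5525)
(√(-666 - 5181) + d) + (7³ - 1*16983) = (√(-666 - 5181) - 5525) + (7³ - 1*16983) = (√(-5847) - 5525) + (343 - 16983) = (I*√5847 - 5525) - 16640 = (-5525 + I*√5847) - 16640 = -22165 + I*√5847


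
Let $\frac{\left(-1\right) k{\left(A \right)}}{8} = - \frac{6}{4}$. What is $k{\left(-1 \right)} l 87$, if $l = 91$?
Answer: $95004$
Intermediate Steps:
$k{\left(A \right)} = 12$ ($k{\left(A \right)} = - 8 \left(- \frac{6}{4}\right) = - 8 \left(\left(-6\right) \frac{1}{4}\right) = \left(-8\right) \left(- \frac{3}{2}\right) = 12$)
$k{\left(-1 \right)} l 87 = 12 \cdot 91 \cdot 87 = 1092 \cdot 87 = 95004$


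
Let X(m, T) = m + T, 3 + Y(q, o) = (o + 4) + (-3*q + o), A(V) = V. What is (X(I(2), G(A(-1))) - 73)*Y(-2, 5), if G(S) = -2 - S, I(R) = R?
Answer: -1224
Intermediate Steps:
Y(q, o) = 1 - 3*q + 2*o (Y(q, o) = -3 + ((o + 4) + (-3*q + o)) = -3 + ((4 + o) + (o - 3*q)) = -3 + (4 - 3*q + 2*o) = 1 - 3*q + 2*o)
X(m, T) = T + m
(X(I(2), G(A(-1))) - 73)*Y(-2, 5) = (((-2 - 1*(-1)) + 2) - 73)*(1 - 3*(-2) + 2*5) = (((-2 + 1) + 2) - 73)*(1 + 6 + 10) = ((-1 + 2) - 73)*17 = (1 - 73)*17 = -72*17 = -1224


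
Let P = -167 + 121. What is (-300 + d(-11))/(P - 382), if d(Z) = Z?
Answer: 311/428 ≈ 0.72663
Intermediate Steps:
P = -46
(-300 + d(-11))/(P - 382) = (-300 - 11)/(-46 - 382) = -311/(-428) = -311*(-1/428) = 311/428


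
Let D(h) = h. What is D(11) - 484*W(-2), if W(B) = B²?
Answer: -1925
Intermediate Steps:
D(11) - 484*W(-2) = 11 - 484*(-2)² = 11 - 484*4 = 11 - 1936 = -1925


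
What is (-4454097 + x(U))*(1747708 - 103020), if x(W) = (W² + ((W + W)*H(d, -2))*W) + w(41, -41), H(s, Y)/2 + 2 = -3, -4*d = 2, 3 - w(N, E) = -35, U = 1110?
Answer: -45827518999792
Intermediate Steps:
w(N, E) = 38 (w(N, E) = 3 - 1*(-35) = 3 + 35 = 38)
d = -½ (d = -¼*2 = -½ ≈ -0.50000)
H(s, Y) = -10 (H(s, Y) = -4 + 2*(-3) = -4 - 6 = -10)
x(W) = 38 - 19*W² (x(W) = (W² + ((W + W)*(-10))*W) + 38 = (W² + ((2*W)*(-10))*W) + 38 = (W² + (-20*W)*W) + 38 = (W² - 20*W²) + 38 = -19*W² + 38 = 38 - 19*W²)
(-4454097 + x(U))*(1747708 - 103020) = (-4454097 + (38 - 19*1110²))*(1747708 - 103020) = (-4454097 + (38 - 19*1232100))*1644688 = (-4454097 + (38 - 23409900))*1644688 = (-4454097 - 23409862)*1644688 = -27863959*1644688 = -45827518999792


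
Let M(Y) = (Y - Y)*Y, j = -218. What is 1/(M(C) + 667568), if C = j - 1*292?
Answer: 1/667568 ≈ 1.4980e-6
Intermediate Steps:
C = -510 (C = -218 - 1*292 = -218 - 292 = -510)
M(Y) = 0 (M(Y) = 0*Y = 0)
1/(M(C) + 667568) = 1/(0 + 667568) = 1/667568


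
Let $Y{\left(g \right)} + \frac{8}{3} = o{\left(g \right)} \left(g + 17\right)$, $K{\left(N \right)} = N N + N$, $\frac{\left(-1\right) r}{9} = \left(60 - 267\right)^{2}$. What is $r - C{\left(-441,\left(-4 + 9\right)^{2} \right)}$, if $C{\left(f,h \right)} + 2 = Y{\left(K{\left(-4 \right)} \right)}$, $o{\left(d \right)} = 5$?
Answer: $- \frac{1157344}{3} \approx -3.8578 \cdot 10^{5}$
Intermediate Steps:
$r = -385641$ ($r = - 9 \left(60 - 267\right)^{2} = - 9 \left(-207\right)^{2} = \left(-9\right) 42849 = -385641$)
$K{\left(N \right)} = N + N^{2}$ ($K{\left(N \right)} = N^{2} + N = N + N^{2}$)
$Y{\left(g \right)} = \frac{247}{3} + 5 g$ ($Y{\left(g \right)} = - \frac{8}{3} + 5 \left(g + 17\right) = - \frac{8}{3} + 5 \left(17 + g\right) = - \frac{8}{3} + \left(85 + 5 g\right) = \frac{247}{3} + 5 g$)
$C{\left(f,h \right)} = \frac{421}{3}$ ($C{\left(f,h \right)} = -2 + \left(\frac{247}{3} + 5 \left(- 4 \left(1 - 4\right)\right)\right) = -2 + \left(\frac{247}{3} + 5 \left(\left(-4\right) \left(-3\right)\right)\right) = -2 + \left(\frac{247}{3} + 5 \cdot 12\right) = -2 + \left(\frac{247}{3} + 60\right) = -2 + \frac{427}{3} = \frac{421}{3}$)
$r - C{\left(-441,\left(-4 + 9\right)^{2} \right)} = -385641 - \frac{421}{3} = - \frac{1157344}{3}$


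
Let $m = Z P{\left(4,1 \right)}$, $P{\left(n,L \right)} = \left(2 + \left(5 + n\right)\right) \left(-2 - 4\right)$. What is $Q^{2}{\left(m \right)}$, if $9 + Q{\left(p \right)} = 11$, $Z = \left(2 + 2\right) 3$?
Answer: $4$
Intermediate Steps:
$P{\left(n,L \right)} = -42 - 6 n$ ($P{\left(n,L \right)} = \left(7 + n\right) \left(-6\right) = -42 - 6 n$)
$Z = 12$ ($Z = 4 \cdot 3 = 12$)
$m = -792$ ($m = 12 \left(-42 - 24\right) = 12 \left(-66\right) = -792$)
$Q{\left(p \right)} = 2$ ($Q{\left(p \right)} = -9 + 11 = 2$)
$Q^{2}{\left(m \right)} = 2^{2} = 4$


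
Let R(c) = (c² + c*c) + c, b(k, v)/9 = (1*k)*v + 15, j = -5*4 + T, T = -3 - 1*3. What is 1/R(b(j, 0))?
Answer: 1/36585 ≈ 2.7334e-5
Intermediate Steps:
T = -6 (T = -3 - 3 = -6)
j = -26 (j = -5*4 - 6 = -20 - 6 = -26)
b(k, v) = 135 + 9*k*v (b(k, v) = 9*((1*k)*v + 15) = 9*(k*v + 15) = 9*(15 + k*v) = 135 + 9*k*v)
R(c) = c + 2*c² (R(c) = (c² + c²) + c = 2*c² + c = c + 2*c²)
1/R(b(j, 0)) = 1/((135 + 9*(-26)*0)*(1 + 2*(135 + 9*(-26)*0))) = 1/((135 + 0)*(1 + 2*(135 + 0))) = 1/(135*(1 + 2*135)) = 1/(135*(1 + 270)) = 1/(135*271) = 1/36585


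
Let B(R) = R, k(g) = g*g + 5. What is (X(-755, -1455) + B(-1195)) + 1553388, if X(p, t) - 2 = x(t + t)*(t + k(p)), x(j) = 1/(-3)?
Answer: 1362670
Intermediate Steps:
k(g) = 5 + g² (k(g) = g² + 5 = 5 + g²)
x(j) = -⅓
X(p, t) = ⅓ - t/3 - p²/3 (X(p, t) = 2 - (t + (5 + p²))/3 = 2 - (5 + t + p²)/3 = 2 + (-5/3 - t/3 - p²/3) = ⅓ - t/3 - p²/3)
(X(-755, -1455) + B(-1195)) + 1553388 = ((⅓ - ⅓*(-1455) - ⅓*(-755)²) - 1195) + 1553388 = ((⅓ + 485 - ⅓*570025) - 1195) + 1553388 = ((⅓ + 485 - 570025/3) - 1195) + 1553388 = (-189523 - 1195) + 1553388 = -190718 + 1553388 = 1362670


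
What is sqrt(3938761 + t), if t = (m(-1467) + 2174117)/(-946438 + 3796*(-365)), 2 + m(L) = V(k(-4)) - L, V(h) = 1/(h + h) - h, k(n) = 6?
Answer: sqrt(85677821522344434658)/4663956 ≈ 1984.6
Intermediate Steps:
V(h) = 1/(2*h) - h
m(L) = -95/12 - L (m(L) = -2 + (((1/2)/6 - 1*6) - L) = -2 + (((1/2)*(1/6) - 6) - L) = -2 + ((1/12 - 6) - L) = -2 + (-71/12 - L) = -95/12 - L)
t = -26106913/27983736 (t = ((-95/12 - 1*(-1467)) + 2174117)/(-946438 + 3796*(-365)) = ((-95/12 + 1467) + 2174117)/(-946438 - 1385540) = (17509/12 + 2174117)/(-2331978) = (26106913/12)*(-1/2331978) = -26106913/27983736 ≈ -0.93293)
sqrt(3938761 + t) = sqrt(3938761 - 26106913/27983736) = sqrt(110221221884183/27983736) = sqrt(85677821522344434658)/4663956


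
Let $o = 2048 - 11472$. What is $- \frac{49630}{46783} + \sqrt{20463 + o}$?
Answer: $- \frac{49630}{46783} + \sqrt{11039} \approx 104.01$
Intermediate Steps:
$o = -9424$ ($o = 2048 - 11472 = -9424$)
$- \frac{49630}{46783} + \sqrt{20463 + o} = - \frac{49630}{46783} + \sqrt{20463 - 9424} = \left(-49630\right) \frac{1}{46783} + \sqrt{11039} = - \frac{49630}{46783} + \sqrt{11039}$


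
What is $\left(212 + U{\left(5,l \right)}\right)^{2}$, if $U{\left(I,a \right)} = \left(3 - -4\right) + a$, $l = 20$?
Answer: $57121$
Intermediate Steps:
$U{\left(I,a \right)} = 7 + a$ ($U{\left(I,a \right)} = \left(3 + 4\right) + a = 7 + a$)
$\left(212 + U{\left(5,l \right)}\right)^{2} = \left(212 + \left(7 + 20\right)\right)^{2} = \left(212 + 27\right)^{2} = 239^{2} = 57121$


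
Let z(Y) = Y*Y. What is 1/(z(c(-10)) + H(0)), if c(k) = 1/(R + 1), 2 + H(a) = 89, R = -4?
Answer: 9/784 ≈ 0.011480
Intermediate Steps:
H(a) = 87 (H(a) = -2 + 89 = 87)
c(k) = -1/3 (c(k) = 1/(-4 + 1) = 1/(-3) = -1/3)
z(Y) = Y**2
1/(z(c(-10)) + H(0)) = 1/((-1/3)**2 + 87) = 1/(1/9 + 87) = 1/(784/9) = 9/784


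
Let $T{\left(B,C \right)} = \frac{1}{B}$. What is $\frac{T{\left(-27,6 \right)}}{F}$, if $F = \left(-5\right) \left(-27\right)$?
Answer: $- \frac{1}{3645} \approx -0.00027435$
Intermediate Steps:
$F = 135$
$\frac{T{\left(-27,6 \right)}}{F} = \frac{1}{\left(-27\right) 135} = \left(- \frac{1}{27}\right) \frac{1}{135} = - \frac{1}{3645}$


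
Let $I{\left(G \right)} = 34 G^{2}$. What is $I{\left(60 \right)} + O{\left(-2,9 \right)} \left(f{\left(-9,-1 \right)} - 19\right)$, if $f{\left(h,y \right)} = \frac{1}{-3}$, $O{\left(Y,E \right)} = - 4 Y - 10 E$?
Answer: $\frac{371956}{3} \approx 1.2399 \cdot 10^{5}$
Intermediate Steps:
$O{\left(Y,E \right)} = - 10 E - 4 Y$
$f{\left(h,y \right)} = - \frac{1}{3}$
$I{\left(60 \right)} + O{\left(-2,9 \right)} \left(f{\left(-9,-1 \right)} - 19\right) = 34 \cdot 60^{2} + \left(\left(-10\right) 9 - -8\right) \left(- \frac{1}{3} - 19\right) = 34 \cdot 3600 + \left(-90 + 8\right) \left(- \frac{58}{3}\right) = 122400 - - \frac{4756}{3} = 122400 + \frac{4756}{3} = \frac{371956}{3}$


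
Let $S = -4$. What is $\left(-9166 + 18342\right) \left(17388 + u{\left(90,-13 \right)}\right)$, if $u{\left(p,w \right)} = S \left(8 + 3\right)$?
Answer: $159148544$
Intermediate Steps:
$u{\left(p,w \right)} = -44$ ($u{\left(p,w \right)} = - 4 \left(8 + 3\right) = \left(-4\right) 11 = -44$)
$\left(-9166 + 18342\right) \left(17388 + u{\left(90,-13 \right)}\right) = \left(-9166 + 18342\right) \left(17388 - 44\right) = 9176 \cdot 17344 = 159148544$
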